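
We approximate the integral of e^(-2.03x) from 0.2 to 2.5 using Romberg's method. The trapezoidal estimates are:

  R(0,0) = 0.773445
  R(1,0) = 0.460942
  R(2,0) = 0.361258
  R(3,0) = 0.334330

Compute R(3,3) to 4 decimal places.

Richardson extrapolation on the trapezoidal column (denominator 4−1=3):
R(1,1) = (4·0.460942 − 0.773445) / 3 = 0.356774
R(2,1) = (4·0.361258 − 0.460942) / 3 = 0.328030
R(3,1) = (4·0.334330 − 0.361258) / 3 = 0.325354
R(2,2) = (16·0.328030 − 0.356774) / 15 = 0.326114
R(3,2) = (16·0.325354 − 0.328030) / 15 = 0.325176
R(3,3) = (64·0.325176 − 0.326114) / 63 = 0.325161
(Column j=1 coincides with Simpson's rule on the same nodes.)

0.3252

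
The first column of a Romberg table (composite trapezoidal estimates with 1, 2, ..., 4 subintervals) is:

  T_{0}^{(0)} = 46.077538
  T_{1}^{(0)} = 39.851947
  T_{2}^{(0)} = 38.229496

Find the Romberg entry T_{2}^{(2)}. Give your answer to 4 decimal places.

T_{1}^{(1)} = (4·39.851947 − 46.077538) / 3 = 37.776750
T_{2}^{(1)} = (4·38.229496 − 39.851947) / 3 = 37.688679
T_{2}^{(2)} = (16·37.688679 − 37.776750) / 15 = 37.682808
(Column j=1 coincides with Simpson's rule on the same nodes.)

37.6828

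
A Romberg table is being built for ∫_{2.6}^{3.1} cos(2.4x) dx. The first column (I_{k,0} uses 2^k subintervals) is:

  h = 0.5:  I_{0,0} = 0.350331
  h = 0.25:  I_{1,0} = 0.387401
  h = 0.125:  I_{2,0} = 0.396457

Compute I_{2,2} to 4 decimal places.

I_{1,1} = (4·0.387401 − 0.350331) / 3 = 0.399758
I_{2,1} = (4·0.396457 − 0.387401) / 3 = 0.399476
I_{2,2} = (16·0.399476 − 0.399758) / 15 = 0.399457

0.3995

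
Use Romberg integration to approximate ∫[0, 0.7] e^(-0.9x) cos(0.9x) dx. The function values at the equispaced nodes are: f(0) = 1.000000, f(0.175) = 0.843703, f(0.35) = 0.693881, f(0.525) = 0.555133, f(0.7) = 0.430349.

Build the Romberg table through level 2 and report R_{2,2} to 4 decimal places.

0.4908

R_{0,0} (trapezoid, 1 panel, h=0.7000): 0.500622
R_{1,0} (trapezoid, 2 panels, h=0.3500): 0.493169
R_{2,0} (trapezoid, 4 panels, h=0.1750): 0.491381
R_{1,1} = 0.493169 + (0.493169 − 0.500622)/3 = 0.490685
R_{2,1} = 0.491381 + (0.491381 − 0.493169)/3 = 0.490785
R_{2,2} = 0.490785 + (0.490785 − 0.490685)/15 = 0.490792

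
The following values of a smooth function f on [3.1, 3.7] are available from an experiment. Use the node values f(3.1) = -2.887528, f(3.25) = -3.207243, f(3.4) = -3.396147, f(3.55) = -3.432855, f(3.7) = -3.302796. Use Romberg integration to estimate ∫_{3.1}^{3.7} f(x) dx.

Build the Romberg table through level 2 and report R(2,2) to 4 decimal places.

-1.9771

R(0,0) (trapezoid, 1 panel, h=0.6000): -1.857097
R(1,0) (trapezoid, 2 panels, h=0.3000): -1.947393
R(2,0) (trapezoid, 4 panels, h=0.1500): -1.969711
R(1,1) = -1.947393 + (-1.947393 − (-1.857097))/3 = -1.977492
R(2,1) = -1.969711 + (-1.969711 − (-1.947393))/3 = -1.977150
R(2,2) = -1.977150 + (-1.977150 − (-1.977492))/15 = -1.977127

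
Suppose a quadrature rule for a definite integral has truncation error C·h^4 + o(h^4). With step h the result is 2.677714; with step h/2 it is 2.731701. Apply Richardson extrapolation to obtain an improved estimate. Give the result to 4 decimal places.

2.7353

Extrapolated value = (16·A(h/2) − A(h)) / (16 − 1)
= (16·2.731701 − 2.677714) / 15
= 41.029502 / 15 = 2.735300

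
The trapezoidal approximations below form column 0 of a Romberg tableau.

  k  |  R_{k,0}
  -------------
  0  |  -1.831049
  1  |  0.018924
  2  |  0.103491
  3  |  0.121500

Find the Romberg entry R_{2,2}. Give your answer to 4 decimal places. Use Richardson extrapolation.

0.0981

R_{1,1} = (4·0.018924 − (-1.831049)) / 3 = 0.635582
R_{2,1} = (4·0.103491 − 0.018924) / 3 = 0.131680
R_{2,2} = 0.131680 + (0.131680 − 0.635582)/15 = 0.098087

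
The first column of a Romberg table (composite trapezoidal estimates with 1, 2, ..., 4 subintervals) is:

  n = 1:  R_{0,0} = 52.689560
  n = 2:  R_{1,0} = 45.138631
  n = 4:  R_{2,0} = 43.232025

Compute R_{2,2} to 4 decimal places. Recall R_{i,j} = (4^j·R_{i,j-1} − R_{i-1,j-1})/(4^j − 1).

42.5948

Richardson extrapolation on the trapezoidal column (denominator 4−1=3):
R_{1,1} = (4·45.138631 − 52.689560) / 3 = 42.621655
R_{2,1} = 43.232025 + (43.232025 − 45.138631)/3 = 42.596490
R_{2,2} = 42.596490 + (42.596490 − 42.621655)/15 = 42.594812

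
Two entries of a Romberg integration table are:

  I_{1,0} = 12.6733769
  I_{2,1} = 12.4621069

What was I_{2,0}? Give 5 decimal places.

From I_{2,1} = (4·I_{2,0} − I_{1,0})/3, solve for I_{2,0}:
4·I_{2,0} = 3·12.4621069 + 12.6733769 = 50.0596976
I_{2,0} = 12.5149244

12.51492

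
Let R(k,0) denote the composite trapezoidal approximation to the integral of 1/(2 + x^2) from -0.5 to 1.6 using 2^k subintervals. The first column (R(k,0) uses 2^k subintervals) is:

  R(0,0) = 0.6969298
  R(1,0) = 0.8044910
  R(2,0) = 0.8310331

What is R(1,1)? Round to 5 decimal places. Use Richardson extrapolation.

Richardson extrapolation on the trapezoidal column (denominator 4−1=3):
R(1,1) = (4·0.8044910 − 0.6969298) / 3 = 0.8403447

0.84034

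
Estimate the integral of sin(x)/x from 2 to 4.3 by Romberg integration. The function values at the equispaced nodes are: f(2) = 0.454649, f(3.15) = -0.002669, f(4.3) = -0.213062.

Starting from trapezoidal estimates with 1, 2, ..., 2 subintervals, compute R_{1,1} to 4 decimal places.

0.0885

R_{0,0} (trapezoid, 1 panel, h=2.3000): 0.277825
R_{1,0} (trapezoid, 2 panels, h=1.1500): 0.135843
R_{1,1} = 0.135843 + (0.135843 − 0.277825)/3 = 0.088516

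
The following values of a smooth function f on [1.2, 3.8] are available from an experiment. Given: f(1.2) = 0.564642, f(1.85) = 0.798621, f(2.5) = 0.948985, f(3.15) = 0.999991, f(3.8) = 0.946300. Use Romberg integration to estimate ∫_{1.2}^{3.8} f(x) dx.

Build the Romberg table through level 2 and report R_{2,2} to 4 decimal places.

2.2972

R_{0,0} (trapezoid, 1 panel, h=2.6000): 1.964225
R_{1,0} (trapezoid, 2 panels, h=1.3000): 2.215793
R_{2,0} (trapezoid, 4 panels, h=0.6500): 2.276994
R_{1,1} = 2.215793 + (2.215793 − 1.964225)/3 = 2.299649
R_{2,1} = 2.276994 + (2.276994 − 2.215793)/3 = 2.297394
R_{2,2} = 2.297394 + (2.297394 − 2.299649)/15 = 2.297244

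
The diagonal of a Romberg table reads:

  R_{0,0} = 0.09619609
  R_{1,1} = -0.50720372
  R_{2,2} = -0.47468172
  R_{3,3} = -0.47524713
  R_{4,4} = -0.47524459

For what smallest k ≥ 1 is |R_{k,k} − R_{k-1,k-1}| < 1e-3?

|R_{1,1} − R_{0,0}| = 0.60339981 ≥ 1e-3
|R_{2,2} − R_{1,1}| = 0.03252200 ≥ 1e-3
|R_{3,3} − R_{2,2}| = 0.00056541 < 1e-3

k = 3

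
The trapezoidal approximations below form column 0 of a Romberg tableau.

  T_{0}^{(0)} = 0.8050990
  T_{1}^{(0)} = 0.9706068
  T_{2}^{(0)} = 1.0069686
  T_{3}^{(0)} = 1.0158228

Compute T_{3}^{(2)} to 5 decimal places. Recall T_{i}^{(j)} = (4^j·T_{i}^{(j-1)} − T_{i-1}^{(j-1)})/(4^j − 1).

Richardson extrapolation on the trapezoidal column (denominator 4−1=3):
T_{2}^{(1)} = 1.0069686 + (1.0069686 − 0.9706068)/3 = 1.0190892
T_{3}^{(1)} = (4·1.0158228 − 1.0069686) / 3 = 1.0187742
T_{3}^{(2)} = (16·1.0187742 − 1.0190892) / 15 = 1.0187532

1.01875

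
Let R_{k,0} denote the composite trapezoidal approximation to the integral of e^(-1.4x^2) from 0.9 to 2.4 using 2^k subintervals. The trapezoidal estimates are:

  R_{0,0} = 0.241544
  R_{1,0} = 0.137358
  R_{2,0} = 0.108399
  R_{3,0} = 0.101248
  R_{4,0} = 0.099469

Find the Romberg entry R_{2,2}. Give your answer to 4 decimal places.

Richardson extrapolation on the trapezoidal column (denominator 4−1=3):
R_{1,1} = (4·0.137358 − 0.241544) / 3 = 0.102629
R_{2,1} = 0.108399 + (0.108399 − 0.137358)/3 = 0.098746
R_{2,2} = (16·0.098746 − 0.102629) / 15 = 0.098487

0.0985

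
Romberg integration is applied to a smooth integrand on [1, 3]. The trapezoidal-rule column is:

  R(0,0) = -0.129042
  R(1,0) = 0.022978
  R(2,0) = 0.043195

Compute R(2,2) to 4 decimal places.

Richardson extrapolation on the trapezoidal column (denominator 4−1=3):
R(1,1) = 0.022978 + (0.022978 − (-0.129042))/3 = 0.073651
R(2,1) = (4·0.043195 − 0.022978) / 3 = 0.049934
R(2,2) = 0.049934 + (0.049934 − 0.073651)/15 = 0.048353

0.0484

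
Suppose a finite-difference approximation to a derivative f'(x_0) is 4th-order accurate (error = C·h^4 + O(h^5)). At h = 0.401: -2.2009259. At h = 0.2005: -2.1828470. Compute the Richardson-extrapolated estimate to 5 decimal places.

-2.18164

Extrapolated value = (16·A(h/2) − A(h)) / (16 − 1)
= (16·(-2.1828470) − (-2.2009259)) / 15
= -32.7246261 / 15 = -2.1816417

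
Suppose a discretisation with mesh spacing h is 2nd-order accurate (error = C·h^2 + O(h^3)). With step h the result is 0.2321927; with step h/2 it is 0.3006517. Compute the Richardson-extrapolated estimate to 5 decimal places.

The leading error scales as h^2; refining by a factor of 2 reduces it by 2^2 = 4.
Extrapolated value = (4·A(h/2) − A(h)) / (4 − 1)
= (4·0.3006517 − 0.2321927) / 3
= 0.9704141 / 3 = 0.3234714

0.32347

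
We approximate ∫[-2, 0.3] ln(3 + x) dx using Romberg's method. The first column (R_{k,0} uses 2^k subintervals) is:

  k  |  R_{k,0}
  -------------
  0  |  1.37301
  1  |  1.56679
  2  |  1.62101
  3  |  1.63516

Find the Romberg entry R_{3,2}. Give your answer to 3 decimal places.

1.640

Richardson extrapolation on the trapezoidal column (denominator 4−1=3):
R_{2,1} = 1.62101 + (1.62101 − 1.56679)/3 = 1.63908
R_{3,1} = (4·1.63516 − 1.62101) / 3 = 1.63988
R_{3,2} = 1.63988 + (1.63988 − 1.63908)/15 = 1.63993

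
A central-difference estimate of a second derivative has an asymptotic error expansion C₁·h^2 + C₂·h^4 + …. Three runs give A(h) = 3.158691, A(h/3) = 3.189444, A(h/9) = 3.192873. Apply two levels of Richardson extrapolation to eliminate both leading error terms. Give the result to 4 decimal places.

First eliminate the h^2 term (factor 3^2 = 9):
  B₁ = (9·3.189444 − 3.158691)/8 = 3.193288
  B₂ = (9·3.192873 − 3.189444)/8 = 3.193302
Then eliminate the h^4 term (factor 3^4 = 81):
  (81·3.193302 − 3.193288)/80 = 3.193302

3.1933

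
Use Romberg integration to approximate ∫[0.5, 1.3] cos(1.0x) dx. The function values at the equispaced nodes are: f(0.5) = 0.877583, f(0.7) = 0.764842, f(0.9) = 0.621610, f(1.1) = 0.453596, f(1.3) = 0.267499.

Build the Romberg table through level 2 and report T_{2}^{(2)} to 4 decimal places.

0.4841

T_{0}^{(0)} (trapezoid, 1 panel, h=0.8000): 0.458033
T_{1}^{(0)} (trapezoid, 2 panels, h=0.4000): 0.477660
T_{2}^{(0)} (trapezoid, 4 panels, h=0.2000): 0.482518
T_{1}^{(1)} = 0.477660 + (0.477660 − 0.458033)/3 = 0.484202
T_{2}^{(1)} = 0.482518 + (0.482518 − 0.477660)/3 = 0.484137
T_{2}^{(2)} = 0.484137 + (0.484137 − 0.484202)/15 = 0.484133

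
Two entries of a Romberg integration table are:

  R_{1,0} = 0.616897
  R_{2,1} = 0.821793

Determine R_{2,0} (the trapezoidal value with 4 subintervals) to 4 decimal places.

0.7706

From R_{2,1} = (4·R_{2,0} − R_{1,0})/3, solve for R_{2,0}:
4·R_{2,0} = 3·0.821793 + 0.616897 = 3.082276
R_{2,0} = 0.770569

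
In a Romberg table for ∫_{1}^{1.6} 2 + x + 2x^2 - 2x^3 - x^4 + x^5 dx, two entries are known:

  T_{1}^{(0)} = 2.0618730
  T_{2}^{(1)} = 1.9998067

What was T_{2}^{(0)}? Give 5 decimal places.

2.01532

From T_{2}^{(1)} = (4·T_{2}^{(0)} − T_{1}^{(0)})/3, solve for T_{2}^{(0)}:
4·T_{2}^{(0)} = 3·1.9998067 + 2.0618730 = 8.0612931
T_{2}^{(0)} = 2.0153233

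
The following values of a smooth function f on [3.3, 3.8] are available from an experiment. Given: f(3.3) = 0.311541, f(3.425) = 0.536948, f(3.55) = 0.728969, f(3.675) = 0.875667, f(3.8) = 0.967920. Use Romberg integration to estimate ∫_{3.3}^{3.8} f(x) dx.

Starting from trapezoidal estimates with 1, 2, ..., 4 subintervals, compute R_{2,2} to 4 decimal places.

0.3495

R_{0,0} (trapezoid, 1 panel, h=0.5000): 0.319865
R_{1,0} (trapezoid, 2 panels, h=0.2500): 0.342175
R_{2,0} (trapezoid, 4 panels, h=0.1250): 0.347664
R_{1,1} = 0.342175 + (0.342175 − 0.319865)/3 = 0.349612
R_{2,1} = 0.347664 + (0.347664 − 0.342175)/3 = 0.349494
R_{2,2} = 0.349494 + (0.349494 − 0.349612)/15 = 0.349486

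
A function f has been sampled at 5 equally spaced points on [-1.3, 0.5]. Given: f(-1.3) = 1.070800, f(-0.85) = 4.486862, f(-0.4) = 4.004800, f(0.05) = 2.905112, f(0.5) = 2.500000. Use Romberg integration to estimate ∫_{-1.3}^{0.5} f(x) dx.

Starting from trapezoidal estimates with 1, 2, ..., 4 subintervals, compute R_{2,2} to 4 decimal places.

6.1919

R_{0,0} (trapezoid, 1 panel, h=1.8000): 3.213720
R_{1,0} (trapezoid, 2 panels, h=0.9000): 5.211180
R_{2,0} (trapezoid, 4 panels, h=0.4500): 5.931978
R_{1,1} = 5.211180 + (5.211180 − 3.213720)/3 = 5.877000
R_{2,1} = 5.931978 + (5.931978 − 5.211180)/3 = 6.172244
R_{2,2} = 6.172244 + (6.172244 − 5.877000)/15 = 6.191927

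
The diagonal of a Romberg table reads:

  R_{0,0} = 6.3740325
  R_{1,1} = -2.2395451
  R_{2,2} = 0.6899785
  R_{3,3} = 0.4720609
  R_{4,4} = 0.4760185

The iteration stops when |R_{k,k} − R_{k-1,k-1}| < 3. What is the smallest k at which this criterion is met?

|R_{1,1} − R_{0,0}| = 8.6135776 ≥ 3
|R_{2,2} − R_{1,1}| = 2.9295236 < 3

k = 2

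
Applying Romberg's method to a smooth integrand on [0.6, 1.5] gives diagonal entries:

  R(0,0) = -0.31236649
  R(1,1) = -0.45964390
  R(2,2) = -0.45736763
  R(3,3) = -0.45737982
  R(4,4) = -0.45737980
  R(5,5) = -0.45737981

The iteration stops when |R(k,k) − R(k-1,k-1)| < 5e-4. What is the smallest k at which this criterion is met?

|R(1,1) − R(0,0)| = 0.14727741 ≥ 5e-4
|R(2,2) − R(1,1)| = 0.00227627 ≥ 5e-4
|R(3,3) − R(2,2)| = 0.00001219 < 5e-4

k = 3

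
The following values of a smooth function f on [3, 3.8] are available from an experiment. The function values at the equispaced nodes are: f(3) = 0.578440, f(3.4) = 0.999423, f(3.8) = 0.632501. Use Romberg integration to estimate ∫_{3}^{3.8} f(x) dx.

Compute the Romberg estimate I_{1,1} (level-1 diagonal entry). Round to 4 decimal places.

0.6945

I_{0,0} (trapezoid, 1 panel, h=0.8000): 0.484376
I_{1,0} (trapezoid, 2 panels, h=0.4000): 0.641957
I_{1,1} = 0.641957 + (0.641957 − 0.484376)/3 = 0.694484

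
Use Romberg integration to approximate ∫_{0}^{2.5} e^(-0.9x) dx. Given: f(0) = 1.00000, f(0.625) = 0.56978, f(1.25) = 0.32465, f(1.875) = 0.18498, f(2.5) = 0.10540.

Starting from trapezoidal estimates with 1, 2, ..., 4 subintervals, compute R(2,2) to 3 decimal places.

R(0,0) (trapezoid, 1 panel, h=2.5000): 1.38175
R(1,0) (trapezoid, 2 panels, h=1.2500): 1.09669
R(2,0) (trapezoid, 4 panels, h=0.6250): 1.02007
R(1,1) = 1.09669 + (1.09669 − 1.38175)/3 = 1.00167
R(2,1) = 1.02007 + (1.02007 − 1.09669)/3 = 0.99453
R(2,2) = 0.99453 + (0.99453 − 1.00167)/15 = 0.99405

0.994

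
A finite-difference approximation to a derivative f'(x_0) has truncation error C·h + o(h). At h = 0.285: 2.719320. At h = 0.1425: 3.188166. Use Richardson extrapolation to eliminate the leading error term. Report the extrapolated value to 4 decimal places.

The leading error scales as h; refining by a factor of 2 reduces it by 2^1 = 2.
Extrapolated value = (2·A(h/2) − A(h)) / (2 − 1)
= (2·3.188166 − 2.719320) / 1
= 3.657012 / 1 = 3.657012

3.6570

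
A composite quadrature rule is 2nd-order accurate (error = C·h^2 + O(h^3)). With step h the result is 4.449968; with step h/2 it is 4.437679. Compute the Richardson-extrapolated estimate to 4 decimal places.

4.4336

The leading error scales as h^2; refining by a factor of 2 reduces it by 2^2 = 4.
Extrapolated value = (4·A(h/2) − A(h)) / (4 − 1)
= (4·4.437679 − 4.449968) / 3
= 13.300748 / 3 = 4.433583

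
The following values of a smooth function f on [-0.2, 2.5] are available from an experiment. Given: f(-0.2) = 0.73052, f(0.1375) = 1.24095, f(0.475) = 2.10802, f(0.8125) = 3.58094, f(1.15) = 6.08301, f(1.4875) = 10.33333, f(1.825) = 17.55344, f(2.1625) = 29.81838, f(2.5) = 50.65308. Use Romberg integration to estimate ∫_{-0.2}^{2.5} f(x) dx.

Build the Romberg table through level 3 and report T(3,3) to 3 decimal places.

T(0,0) (trapezoid, 1 panel, h=2.7000): 69.36786
T(1,0) (trapezoid, 2 panels, h=1.3500): 42.89599
T(2,0) (trapezoid, 4 panels, h=0.6750): 34.71948
T(3,0) (trapezoid, 8 panels, h=0.3375): 32.53833
T(1,1) = 42.89599 + (42.89599 − 69.36786)/3 = 34.07203
T(2,1) = 34.71948 + (34.71948 − 42.89599)/3 = 31.99398
T(3,1) = 32.53833 + (32.53833 − 34.71948)/3 = 31.81128
T(2,2) = 31.99398 + (31.99398 − 34.07203)/15 = 31.85544
T(3,2) = 31.81128 + (31.81128 − 31.99398)/15 = 31.79910
T(3,3) = 31.79910 + (31.79910 − 31.85544)/63 = 31.79821

31.798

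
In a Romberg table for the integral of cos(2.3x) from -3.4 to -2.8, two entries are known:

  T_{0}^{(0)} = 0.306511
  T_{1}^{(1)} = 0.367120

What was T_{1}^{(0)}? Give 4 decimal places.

From T_{1}^{(1)} = (4·T_{1}^{(0)} − T_{0}^{(0)})/3, solve for T_{1}^{(0)}:
4·T_{1}^{(0)} = 3·0.367120 + 0.306511 = 1.407871
T_{1}^{(0)} = 0.351968

0.3520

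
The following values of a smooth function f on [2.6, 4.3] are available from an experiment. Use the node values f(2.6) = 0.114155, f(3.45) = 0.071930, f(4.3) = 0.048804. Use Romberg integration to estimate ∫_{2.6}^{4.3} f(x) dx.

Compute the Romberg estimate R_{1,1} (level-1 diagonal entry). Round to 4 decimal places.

0.1277

R_{0,0} (trapezoid, 1 panel, h=1.7000): 0.138515
R_{1,0} (trapezoid, 2 panels, h=0.8500): 0.130398
R_{1,1} = 0.130398 + (0.130398 − 0.138515)/3 = 0.127692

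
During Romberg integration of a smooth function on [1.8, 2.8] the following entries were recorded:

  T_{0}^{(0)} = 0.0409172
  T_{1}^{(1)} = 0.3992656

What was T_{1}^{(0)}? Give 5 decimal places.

From T_{1}^{(1)} = (4·T_{1}^{(0)} − T_{0}^{(0)})/3, solve for T_{1}^{(0)}:
4·T_{1}^{(0)} = 3·0.3992656 + 0.0409172 = 1.2387140
T_{1}^{(0)} = 0.3096785

0.30968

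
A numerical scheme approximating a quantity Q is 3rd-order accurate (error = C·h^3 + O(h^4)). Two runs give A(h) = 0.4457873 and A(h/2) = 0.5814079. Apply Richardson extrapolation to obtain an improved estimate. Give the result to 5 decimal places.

0.60078

Extrapolated value = (8·A(h/2) − A(h)) / (8 − 1)
= (8·0.5814079 − 0.4457873) / 7
= 4.2054759 / 7 = 0.6007823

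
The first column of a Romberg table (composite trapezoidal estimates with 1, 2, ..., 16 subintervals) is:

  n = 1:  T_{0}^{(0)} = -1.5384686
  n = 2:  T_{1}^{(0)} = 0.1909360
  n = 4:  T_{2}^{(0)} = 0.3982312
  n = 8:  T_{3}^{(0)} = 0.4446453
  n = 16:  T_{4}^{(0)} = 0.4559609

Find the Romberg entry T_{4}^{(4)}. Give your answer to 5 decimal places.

0.45971

Richardson extrapolation on the trapezoidal column (denominator 4−1=3):
T_{1}^{(1)} = 0.1909360 + (0.1909360 − (-1.5384686))/3 = 0.7674042
T_{2}^{(1)} = (4·0.3982312 − 0.1909360) / 3 = 0.4673296
T_{3}^{(1)} = (4·0.4446453 − 0.3982312) / 3 = 0.4601167
T_{4}^{(1)} = (4·0.4559609 − 0.4446453) / 3 = 0.4597328
T_{2}^{(2)} = (16·0.4673296 − 0.7674042) / 15 = 0.4473246
T_{3}^{(2)} = 0.4601167 + (0.4601167 − 0.4673296)/15 = 0.4596358
T_{4}^{(2)} = 0.4597328 + (0.4597328 − 0.4601167)/15 = 0.4597072
T_{3}^{(3)} = 0.4596358 + (0.4596358 − 0.4473246)/63 = 0.4598312
T_{4}^{(3)} = (64·0.4597072 − 0.4596358) / 63 = 0.4597083
T_{4}^{(4)} = (256·0.4597083 − 0.4598312) / 255 = 0.4597078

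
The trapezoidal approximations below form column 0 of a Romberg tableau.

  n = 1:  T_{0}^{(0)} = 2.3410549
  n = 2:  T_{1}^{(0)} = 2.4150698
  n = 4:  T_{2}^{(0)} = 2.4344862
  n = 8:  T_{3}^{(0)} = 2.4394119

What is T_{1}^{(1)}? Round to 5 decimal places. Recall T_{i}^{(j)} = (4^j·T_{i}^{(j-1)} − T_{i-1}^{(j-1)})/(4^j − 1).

2.43974

T_{1}^{(1)} = (4·2.4150698 − 2.3410549) / 3 = 2.4397414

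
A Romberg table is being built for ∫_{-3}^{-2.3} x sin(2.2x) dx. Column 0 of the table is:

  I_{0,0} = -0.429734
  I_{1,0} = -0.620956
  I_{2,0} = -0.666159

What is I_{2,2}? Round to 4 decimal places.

Richardson extrapolation on the trapezoidal column (denominator 4−1=3):
I_{1,1} = (4·(-0.620956) − (-0.429734)) / 3 = -0.684697
I_{2,1} = -0.666159 + (-0.666159 − (-0.620956))/3 = -0.681227
I_{2,2} = -0.681227 + (-0.681227 − (-0.684697))/15 = -0.680996

-0.6810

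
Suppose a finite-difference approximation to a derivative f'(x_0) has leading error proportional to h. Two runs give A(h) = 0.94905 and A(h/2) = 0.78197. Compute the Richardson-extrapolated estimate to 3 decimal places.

0.615

The leading error scales as h; refining by a factor of 2 reduces it by 2^1 = 2.
Extrapolated value = (2·A(h/2) − A(h)) / (2 − 1)
= (2·0.78197 − 0.94905) / 1
= 0.61489 / 1 = 0.61489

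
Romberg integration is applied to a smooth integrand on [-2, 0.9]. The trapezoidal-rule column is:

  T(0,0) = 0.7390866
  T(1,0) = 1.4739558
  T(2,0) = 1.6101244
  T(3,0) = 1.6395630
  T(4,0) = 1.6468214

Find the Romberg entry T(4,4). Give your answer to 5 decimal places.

T(1,1) = (4·1.4739558 − 0.7390866) / 3 = 1.7189122
T(2,1) = (4·1.6101244 − 1.4739558) / 3 = 1.6555139
T(3,1) = (4·1.6395630 − 1.6101244) / 3 = 1.6493759
T(4,1) = 1.6468214 + (1.6468214 − 1.6395630)/3 = 1.6492409
T(2,2) = (16·1.6555139 − 1.7189122) / 15 = 1.6512873
T(3,2) = 1.6493759 + (1.6493759 − 1.6555139)/15 = 1.6489667
T(4,2) = 1.6492409 + (1.6492409 − 1.6493759)/15 = 1.6492319
T(3,3) = 1.6489667 + (1.6489667 − 1.6512873)/63 = 1.6489299
T(4,3) = (64·1.6492319 − 1.6489667) / 63 = 1.6492361
T(4,4) = 1.6492361 + (1.6492361 − 1.6489299)/255 = 1.6492373
(Column j=1 coincides with Simpson's rule on the same nodes.)

1.64924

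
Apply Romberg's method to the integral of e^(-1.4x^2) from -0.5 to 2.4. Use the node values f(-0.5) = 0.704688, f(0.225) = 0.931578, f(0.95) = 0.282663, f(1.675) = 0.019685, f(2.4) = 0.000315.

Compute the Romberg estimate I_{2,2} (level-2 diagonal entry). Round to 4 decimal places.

1.2492

I_{0,0} (trapezoid, 1 panel, h=2.9000): 1.022254
I_{1,0} (trapezoid, 2 panels, h=1.4500): 0.920989
I_{2,0} (trapezoid, 4 panels, h=0.7250): 1.150160
I_{1,1} = 0.920989 + (0.920989 − 1.022254)/3 = 0.887234
I_{2,1} = 1.150160 + (1.150160 − 0.920989)/3 = 1.226550
I_{2,2} = 1.226550 + (1.226550 − 0.887234)/15 = 1.249171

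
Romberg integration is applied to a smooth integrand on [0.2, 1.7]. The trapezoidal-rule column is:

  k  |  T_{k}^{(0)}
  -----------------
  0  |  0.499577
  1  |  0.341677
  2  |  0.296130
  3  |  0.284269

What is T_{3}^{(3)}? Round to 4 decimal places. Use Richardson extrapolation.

0.2803

T_{1}^{(1)} = (4·0.341677 − 0.499577) / 3 = 0.289044
T_{2}^{(1)} = (4·0.296130 − 0.341677) / 3 = 0.280948
T_{3}^{(1)} = 0.284269 + (0.284269 − 0.296130)/3 = 0.280315
T_{2}^{(2)} = 0.280948 + (0.280948 − 0.289044)/15 = 0.280408
T_{3}^{(2)} = 0.280315 + (0.280315 − 0.280948)/15 = 0.280273
T_{3}^{(3)} = 0.280273 + (0.280273 − 0.280408)/63 = 0.280271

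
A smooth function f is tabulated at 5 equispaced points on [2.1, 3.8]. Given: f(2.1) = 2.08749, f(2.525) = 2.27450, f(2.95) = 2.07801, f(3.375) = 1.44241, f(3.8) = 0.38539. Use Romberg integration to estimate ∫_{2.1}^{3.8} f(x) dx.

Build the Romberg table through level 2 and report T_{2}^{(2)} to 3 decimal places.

3.045

T_{0}^{(0)} (trapezoid, 1 panel, h=1.7000): 2.10195
T_{1}^{(0)} (trapezoid, 2 panels, h=0.8500): 2.81728
T_{2}^{(0)} (trapezoid, 4 panels, h=0.4250): 2.98833
T_{1}^{(1)} = 2.81728 + (2.81728 − 2.10195)/3 = 3.05572
T_{2}^{(1)} = 2.98833 + (2.98833 − 2.81728)/3 = 3.04535
T_{2}^{(2)} = 3.04535 + (3.04535 − 3.05572)/15 = 3.04466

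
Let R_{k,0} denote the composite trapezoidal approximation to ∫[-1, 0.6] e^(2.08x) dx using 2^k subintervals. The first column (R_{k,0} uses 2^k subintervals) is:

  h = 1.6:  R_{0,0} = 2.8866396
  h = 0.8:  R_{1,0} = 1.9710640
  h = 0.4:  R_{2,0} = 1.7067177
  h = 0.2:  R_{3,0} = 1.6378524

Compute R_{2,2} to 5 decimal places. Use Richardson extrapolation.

Richardson extrapolation on the trapezoidal column (denominator 4−1=3):
R_{1,1} = (4·1.9710640 − 2.8866396) / 3 = 1.6658721
R_{2,1} = (4·1.7067177 − 1.9710640) / 3 = 1.6186023
R_{2,2} = (16·1.6186023 − 1.6658721) / 15 = 1.6154510

1.61545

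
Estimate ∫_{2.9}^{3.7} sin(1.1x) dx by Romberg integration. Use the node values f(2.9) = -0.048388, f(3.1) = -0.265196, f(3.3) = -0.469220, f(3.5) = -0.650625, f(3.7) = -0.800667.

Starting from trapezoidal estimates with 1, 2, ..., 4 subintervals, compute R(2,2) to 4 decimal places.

R(0,0) (trapezoid, 1 panel, h=0.8000): -0.339622
R(1,0) (trapezoid, 2 panels, h=0.4000): -0.357499
R(2,0) (trapezoid, 4 panels, h=0.2000): -0.361914
R(1,1) = -0.357499 + (-0.357499 − (-0.339622))/3 = -0.363458
R(2,1) = -0.361914 + (-0.361914 − (-0.357499))/3 = -0.363386
R(2,2) = -0.363386 + (-0.363386 − (-0.363458))/15 = -0.363381

-0.3634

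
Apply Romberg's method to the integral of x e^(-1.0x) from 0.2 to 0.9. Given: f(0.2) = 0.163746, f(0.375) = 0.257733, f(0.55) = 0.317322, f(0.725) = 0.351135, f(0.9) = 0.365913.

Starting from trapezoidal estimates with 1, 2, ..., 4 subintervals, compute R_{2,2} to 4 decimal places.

R_{0,0} (trapezoid, 1 panel, h=0.7000): 0.185381
R_{1,0} (trapezoid, 2 panels, h=0.3500): 0.203753
R_{2,0} (trapezoid, 4 panels, h=0.1750): 0.208428
R_{1,1} = 0.203753 + (0.203753 − 0.185381)/3 = 0.209877
R_{2,1} = 0.208428 + (0.208428 − 0.203753)/3 = 0.209986
R_{2,2} = 0.209986 + (0.209986 − 0.209877)/15 = 0.209993

0.2100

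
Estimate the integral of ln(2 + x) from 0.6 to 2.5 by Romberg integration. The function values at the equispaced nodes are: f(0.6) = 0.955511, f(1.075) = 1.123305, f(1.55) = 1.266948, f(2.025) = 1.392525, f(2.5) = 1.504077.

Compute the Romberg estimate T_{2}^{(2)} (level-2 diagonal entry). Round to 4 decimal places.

T_{0}^{(0)} (trapezoid, 1 panel, h=1.9000): 2.336609
T_{1}^{(0)} (trapezoid, 2 panels, h=0.9500): 2.371905
T_{2}^{(0)} (trapezoid, 4 panels, h=0.4750): 2.380972
T_{1}^{(1)} = 2.371905 + (2.371905 − 2.336609)/3 = 2.383670
T_{2}^{(1)} = 2.380972 + (2.380972 − 2.371905)/3 = 2.383994
T_{2}^{(2)} = 2.383994 + (2.383994 − 2.383670)/15 = 2.384016

2.3840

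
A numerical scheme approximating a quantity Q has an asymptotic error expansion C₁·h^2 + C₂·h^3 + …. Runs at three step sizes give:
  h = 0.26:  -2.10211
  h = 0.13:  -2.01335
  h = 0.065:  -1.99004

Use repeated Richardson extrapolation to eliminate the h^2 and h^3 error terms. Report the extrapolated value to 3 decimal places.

-1.982

First eliminate the h^2 term (factor 2^2 = 4):
  B₁ = (4·(-2.01335) − (-2.10211))/3 = -1.98376
  B₂ = (4·(-1.99004) − (-2.01335))/3 = -1.98227
Then eliminate the h^3 term (factor 2^3 = 8):
  (8·(-1.98227) − (-1.98376))/7 = -1.98206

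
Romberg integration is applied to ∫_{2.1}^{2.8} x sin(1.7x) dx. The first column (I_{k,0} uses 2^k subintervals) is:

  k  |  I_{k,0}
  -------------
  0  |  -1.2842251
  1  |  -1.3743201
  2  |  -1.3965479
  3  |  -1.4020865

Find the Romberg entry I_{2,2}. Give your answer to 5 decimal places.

Richardson extrapolation on the trapezoidal column (denominator 4−1=3):
I_{1,1} = (4·(-1.3743201) − (-1.2842251)) / 3 = -1.4043518
I_{2,1} = (4·(-1.3965479) − (-1.3743201)) / 3 = -1.4039572
I_{2,2} = -1.4039572 + (-1.4039572 − (-1.4043518))/15 = -1.4039309

-1.40393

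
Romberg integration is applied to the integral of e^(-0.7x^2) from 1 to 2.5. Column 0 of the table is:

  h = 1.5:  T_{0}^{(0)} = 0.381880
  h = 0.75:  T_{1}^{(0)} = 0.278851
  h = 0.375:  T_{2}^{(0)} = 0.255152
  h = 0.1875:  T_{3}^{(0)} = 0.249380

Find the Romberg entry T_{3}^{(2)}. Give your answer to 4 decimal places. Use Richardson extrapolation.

0.2475

T_{2}^{(1)} = (4·0.255152 − 0.278851) / 3 = 0.247252
T_{3}^{(1)} = 0.249380 + (0.249380 − 0.255152)/3 = 0.247456
T_{3}^{(2)} = (16·0.247456 − 0.247252) / 15 = 0.247470
(Column j=1 coincides with Simpson's rule on the same nodes.)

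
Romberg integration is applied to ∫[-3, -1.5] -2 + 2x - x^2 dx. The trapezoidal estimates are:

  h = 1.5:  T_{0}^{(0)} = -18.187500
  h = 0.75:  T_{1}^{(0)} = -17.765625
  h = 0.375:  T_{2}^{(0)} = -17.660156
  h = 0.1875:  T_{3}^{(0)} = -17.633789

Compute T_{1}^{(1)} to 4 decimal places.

Richardson extrapolation on the trapezoidal column (denominator 4−1=3):
T_{1}^{(1)} = -17.765625 + (-17.765625 − (-18.187500))/3 = -17.625000

-17.6250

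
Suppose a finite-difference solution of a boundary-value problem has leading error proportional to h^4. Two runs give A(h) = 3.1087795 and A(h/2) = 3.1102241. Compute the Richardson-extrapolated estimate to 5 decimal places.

Extrapolated value = (16·A(h/2) − A(h)) / (16 − 1)
= (16·3.1102241 − 3.1087795) / 15
= 46.6548061 / 15 = 3.1103204

3.11032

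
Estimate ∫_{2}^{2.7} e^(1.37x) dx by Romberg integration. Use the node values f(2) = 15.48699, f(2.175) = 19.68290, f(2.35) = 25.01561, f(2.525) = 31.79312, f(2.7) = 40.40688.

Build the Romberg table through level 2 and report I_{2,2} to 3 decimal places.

18.190

I_{0,0} (trapezoid, 1 panel, h=0.7000): 19.56285
I_{1,0} (trapezoid, 2 panels, h=0.3500): 18.53689
I_{2,0} (trapezoid, 4 panels, h=0.1750): 18.27675
I_{1,1} = 18.53689 + (18.53689 − 19.56285)/3 = 18.19490
I_{2,1} = 18.27675 + (18.27675 − 18.53689)/3 = 18.19004
I_{2,2} = 18.19004 + (18.19004 − 18.19490)/15 = 18.18972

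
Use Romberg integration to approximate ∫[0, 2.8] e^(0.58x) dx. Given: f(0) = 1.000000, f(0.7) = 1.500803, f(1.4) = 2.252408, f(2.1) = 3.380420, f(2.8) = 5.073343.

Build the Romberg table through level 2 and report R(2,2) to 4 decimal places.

7.0231

R(0,0) (trapezoid, 1 panel, h=2.8000): 8.502680
R(1,0) (trapezoid, 2 panels, h=1.4000): 7.404711
R(2,0) (trapezoid, 4 panels, h=0.7000): 7.119212
R(1,1) = 7.404711 + (7.404711 − 8.502680)/3 = 7.038721
R(2,1) = 7.119212 + (7.119212 − 7.404711)/3 = 7.024046
R(2,2) = 7.024046 + (7.024046 − 7.038721)/15 = 7.023068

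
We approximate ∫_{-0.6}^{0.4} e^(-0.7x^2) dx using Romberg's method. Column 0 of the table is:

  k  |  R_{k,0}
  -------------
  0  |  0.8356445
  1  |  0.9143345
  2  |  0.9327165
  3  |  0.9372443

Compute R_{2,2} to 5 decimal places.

0.93873

Richardson extrapolation on the trapezoidal column (denominator 4−1=3):
R_{1,1} = 0.9143345 + (0.9143345 − 0.8356445)/3 = 0.9405645
R_{2,1} = 0.9327165 + (0.9327165 − 0.9143345)/3 = 0.9388438
R_{2,2} = (16·0.9388438 − 0.9405645) / 15 = 0.9387291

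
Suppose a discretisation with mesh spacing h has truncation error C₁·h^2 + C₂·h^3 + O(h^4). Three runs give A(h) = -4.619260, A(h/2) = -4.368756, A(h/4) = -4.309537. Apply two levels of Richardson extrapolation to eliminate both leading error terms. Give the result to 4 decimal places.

-4.2904

First eliminate the h^2 term (factor 2^2 = 4):
  B₁ = (4·(-4.368756) − (-4.619260))/3 = -4.285255
  B₂ = (4·(-4.309537) − (-4.368756))/3 = -4.289797
Then eliminate the h^3 term (factor 2^3 = 8):
  (8·(-4.289797) − (-4.285255))/7 = -4.290446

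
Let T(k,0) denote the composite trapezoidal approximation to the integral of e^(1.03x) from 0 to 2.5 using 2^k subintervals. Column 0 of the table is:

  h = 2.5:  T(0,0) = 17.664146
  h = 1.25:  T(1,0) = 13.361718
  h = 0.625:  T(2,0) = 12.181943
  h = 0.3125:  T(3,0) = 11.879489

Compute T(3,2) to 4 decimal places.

Richardson extrapolation on the trapezoidal column (denominator 4−1=3):
T(2,1) = (4·12.181943 − 13.361718) / 3 = 11.788685
T(3,1) = (4·11.879489 − 12.181943) / 3 = 11.778671
T(3,2) = 11.778671 + (11.778671 − 11.788685)/15 = 11.778003

11.7780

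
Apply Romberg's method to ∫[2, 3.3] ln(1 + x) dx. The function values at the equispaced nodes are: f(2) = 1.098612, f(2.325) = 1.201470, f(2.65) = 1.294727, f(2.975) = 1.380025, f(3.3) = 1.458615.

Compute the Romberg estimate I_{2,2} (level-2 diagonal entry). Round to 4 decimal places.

1.6762

I_{0,0} (trapezoid, 1 panel, h=1.3000): 1.662198
I_{1,0} (trapezoid, 2 panels, h=0.6500): 1.672671
I_{2,0} (trapezoid, 4 panels, h=0.3250): 1.675322
I_{1,1} = 1.672671 + (1.672671 − 1.662198)/3 = 1.676162
I_{2,1} = 1.675322 + (1.675322 − 1.672671)/3 = 1.676206
I_{2,2} = 1.676206 + (1.676206 − 1.676162)/15 = 1.676209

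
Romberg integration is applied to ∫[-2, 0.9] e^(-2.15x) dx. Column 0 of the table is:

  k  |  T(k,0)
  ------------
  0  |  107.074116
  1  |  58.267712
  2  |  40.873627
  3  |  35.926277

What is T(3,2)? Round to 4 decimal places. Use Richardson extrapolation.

34.2239

T(2,1) = 40.873627 + (40.873627 − 58.267712)/3 = 35.075599
T(3,1) = 35.926277 + (35.926277 − 40.873627)/3 = 34.277160
T(3,2) = (16·34.277160 − 35.075599) / 15 = 34.223931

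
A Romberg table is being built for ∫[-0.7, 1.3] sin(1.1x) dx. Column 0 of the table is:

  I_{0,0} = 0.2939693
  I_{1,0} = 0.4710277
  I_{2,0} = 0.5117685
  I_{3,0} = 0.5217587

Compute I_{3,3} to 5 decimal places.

0.52507

Richardson extrapolation on the trapezoidal column (denominator 4−1=3):
I_{1,1} = (4·0.4710277 − 0.2939693) / 3 = 0.5300472
I_{2,1} = 0.5117685 + (0.5117685 − 0.4710277)/3 = 0.5253488
I_{3,1} = 0.5217587 + (0.5217587 − 0.5117685)/3 = 0.5250888
I_{2,2} = (16·0.5253488 − 0.5300472) / 15 = 0.5250356
I_{3,2} = (16·0.5250888 − 0.5253488) / 15 = 0.5250715
I_{3,3} = (64·0.5250715 − 0.5250356) / 63 = 0.5250721
(Column j=1 coincides with Simpson's rule on the same nodes.)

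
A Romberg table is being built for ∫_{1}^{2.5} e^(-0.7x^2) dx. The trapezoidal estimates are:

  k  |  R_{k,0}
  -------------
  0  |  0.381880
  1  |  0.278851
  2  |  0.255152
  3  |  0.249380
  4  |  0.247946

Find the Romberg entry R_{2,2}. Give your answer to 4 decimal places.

R_{1,1} = 0.278851 + (0.278851 − 0.381880)/3 = 0.244508
R_{2,1} = 0.255152 + (0.255152 − 0.278851)/3 = 0.247252
R_{2,2} = 0.247252 + (0.247252 − 0.244508)/15 = 0.247435

0.2474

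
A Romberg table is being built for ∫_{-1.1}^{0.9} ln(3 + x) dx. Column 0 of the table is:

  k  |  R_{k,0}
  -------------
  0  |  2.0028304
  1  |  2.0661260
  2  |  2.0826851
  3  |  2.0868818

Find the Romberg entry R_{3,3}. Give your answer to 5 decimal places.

2.08829

Richardson extrapolation on the trapezoidal column (denominator 4−1=3):
R_{1,1} = (4·2.0661260 − 2.0028304) / 3 = 2.0872245
R_{2,1} = (4·2.0826851 − 2.0661260) / 3 = 2.0882048
R_{3,1} = (4·2.0868818 − 2.0826851) / 3 = 2.0882807
R_{2,2} = (16·2.0882048 − 2.0872245) / 15 = 2.0882702
R_{3,2} = 2.0882807 + (2.0882807 − 2.0882048)/15 = 2.0882858
R_{3,3} = 2.0882858 + (2.0882858 − 2.0882702)/63 = 2.0882860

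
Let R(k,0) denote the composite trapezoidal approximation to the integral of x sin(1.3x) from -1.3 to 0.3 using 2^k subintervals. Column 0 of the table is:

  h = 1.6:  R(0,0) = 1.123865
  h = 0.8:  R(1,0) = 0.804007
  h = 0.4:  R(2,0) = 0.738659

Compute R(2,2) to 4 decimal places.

0.7182

Richardson extrapolation on the trapezoidal column (denominator 4−1=3):
R(1,1) = (4·0.804007 − 1.123865) / 3 = 0.697388
R(2,1) = 0.738659 + (0.738659 − 0.804007)/3 = 0.716876
R(2,2) = 0.716876 + (0.716876 − 0.697388)/15 = 0.718175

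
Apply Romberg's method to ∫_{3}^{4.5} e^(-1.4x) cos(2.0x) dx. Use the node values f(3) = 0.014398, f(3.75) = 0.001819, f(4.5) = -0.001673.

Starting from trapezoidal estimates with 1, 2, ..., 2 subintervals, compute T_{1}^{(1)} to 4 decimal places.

T_{0}^{(0)} (trapezoid, 1 panel, h=1.5000): 0.009544
T_{1}^{(0)} (trapezoid, 2 panels, h=0.7500): 0.006136
T_{1}^{(1)} = 0.006136 + (0.006136 − 0.009544)/3 = 0.005000

0.0050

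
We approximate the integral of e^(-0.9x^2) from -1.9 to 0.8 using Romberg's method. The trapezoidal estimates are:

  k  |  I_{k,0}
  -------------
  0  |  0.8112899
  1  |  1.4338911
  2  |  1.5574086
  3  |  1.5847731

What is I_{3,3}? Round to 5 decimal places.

1.59355

I_{1,1} = (4·1.4338911 − 0.8112899) / 3 = 1.6414248
I_{2,1} = 1.5574086 + (1.5574086 − 1.4338911)/3 = 1.5985811
I_{3,1} = (4·1.5847731 − 1.5574086) / 3 = 1.5938946
I_{2,2} = (16·1.5985811 − 1.6414248) / 15 = 1.5957249
I_{3,2} = (16·1.5938946 − 1.5985811) / 15 = 1.5935822
I_{3,3} = (64·1.5935822 − 1.5957249) / 63 = 1.5935482
(Column j=1 coincides with Simpson's rule on the same nodes.)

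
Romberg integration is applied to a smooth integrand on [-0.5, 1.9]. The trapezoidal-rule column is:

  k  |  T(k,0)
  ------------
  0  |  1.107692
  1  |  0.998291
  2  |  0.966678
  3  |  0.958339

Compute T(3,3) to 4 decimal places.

0.9555

Richardson extrapolation on the trapezoidal column (denominator 4−1=3):
T(1,1) = 0.998291 + (0.998291 − 1.107692)/3 = 0.961824
T(2,1) = (4·0.966678 − 0.998291) / 3 = 0.956140
T(3,1) = 0.958339 + (0.958339 − 0.966678)/3 = 0.955559
T(2,2) = 0.956140 + (0.956140 − 0.961824)/15 = 0.955761
T(3,2) = (16·0.955559 − 0.956140) / 15 = 0.955520
T(3,3) = (64·0.955520 − 0.955761) / 63 = 0.955516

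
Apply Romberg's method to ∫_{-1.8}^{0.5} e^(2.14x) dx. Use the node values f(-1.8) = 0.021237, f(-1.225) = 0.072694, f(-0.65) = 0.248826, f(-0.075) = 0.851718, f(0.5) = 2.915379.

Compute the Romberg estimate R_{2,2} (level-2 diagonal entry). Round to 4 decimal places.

R_{0,0} (trapezoid, 1 panel, h=2.3000): 3.377108
R_{1,0} (trapezoid, 2 panels, h=1.1500): 1.974704
R_{2,0} (trapezoid, 4 panels, h=0.5750): 1.518889
R_{1,1} = 1.974704 + (1.974704 − 3.377108)/3 = 1.507236
R_{2,1} = 1.518889 + (1.518889 − 1.974704)/3 = 1.366951
R_{2,2} = 1.366951 + (1.366951 − 1.507236)/15 = 1.357599

1.3576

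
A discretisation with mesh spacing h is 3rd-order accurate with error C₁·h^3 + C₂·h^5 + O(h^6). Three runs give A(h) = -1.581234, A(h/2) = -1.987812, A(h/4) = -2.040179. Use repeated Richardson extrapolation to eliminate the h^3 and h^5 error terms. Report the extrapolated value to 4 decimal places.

First eliminate the h^3 term (factor 2^3 = 8):
  B₁ = (8·(-1.987812) − (-1.581234))/7 = -2.045895
  B₂ = (8·(-2.040179) − (-1.987812))/7 = -2.047660
Then eliminate the h^5 term (factor 2^5 = 32):
  (32·(-2.047660) − (-2.045895))/31 = -2.047717

-2.0477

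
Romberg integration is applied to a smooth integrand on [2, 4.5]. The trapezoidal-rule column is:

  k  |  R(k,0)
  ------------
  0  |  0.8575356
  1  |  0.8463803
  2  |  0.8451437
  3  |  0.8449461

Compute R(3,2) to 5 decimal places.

Richardson extrapolation on the trapezoidal column (denominator 4−1=3):
R(2,1) = 0.8451437 + (0.8451437 − 0.8463803)/3 = 0.8447315
R(3,1) = (4·0.8449461 − 0.8451437) / 3 = 0.8448802
R(3,2) = (16·0.8448802 − 0.8447315) / 15 = 0.8448901

0.84489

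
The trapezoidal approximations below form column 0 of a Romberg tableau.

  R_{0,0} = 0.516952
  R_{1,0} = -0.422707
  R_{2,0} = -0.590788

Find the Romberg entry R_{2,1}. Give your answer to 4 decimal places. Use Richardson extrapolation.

-0.6468

Richardson extrapolation on the trapezoidal column (denominator 4−1=3):
R_{2,1} = (4·(-0.590788) − (-0.422707)) / 3 = -0.646815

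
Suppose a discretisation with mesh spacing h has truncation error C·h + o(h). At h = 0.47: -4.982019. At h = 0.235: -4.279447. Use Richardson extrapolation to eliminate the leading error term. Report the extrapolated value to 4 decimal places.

Extrapolated value = (2·A(h/2) − A(h)) / (2 − 1)
= (2·(-4.279447) − (-4.982019)) / 1
= -3.576875 / 1 = -3.576875

-3.5769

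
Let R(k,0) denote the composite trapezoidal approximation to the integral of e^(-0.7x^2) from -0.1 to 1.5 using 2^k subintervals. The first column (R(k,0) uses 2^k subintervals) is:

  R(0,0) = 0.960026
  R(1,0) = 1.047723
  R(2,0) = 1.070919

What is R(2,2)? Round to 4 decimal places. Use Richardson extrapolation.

Richardson extrapolation on the trapezoidal column (denominator 4−1=3):
R(1,1) = (4·1.047723 − 0.960026) / 3 = 1.076955
R(2,1) = 1.070919 + (1.070919 − 1.047723)/3 = 1.078651
R(2,2) = 1.078651 + (1.078651 − 1.076955)/15 = 1.078764

1.0788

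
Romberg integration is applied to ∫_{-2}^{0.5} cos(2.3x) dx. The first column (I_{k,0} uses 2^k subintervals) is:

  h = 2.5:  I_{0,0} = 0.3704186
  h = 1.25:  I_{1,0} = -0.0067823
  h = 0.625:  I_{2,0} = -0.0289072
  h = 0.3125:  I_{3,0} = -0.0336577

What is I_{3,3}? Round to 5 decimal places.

-0.03526

Richardson extrapolation on the trapezoidal column (denominator 4−1=3):
I_{1,1} = -0.0067823 + (-0.0067823 − 0.3704186)/3 = -0.1325159
I_{2,1} = -0.0289072 + (-0.0289072 − (-0.0067823))/3 = -0.0362822
I_{3,1} = (4·(-0.0336577) − (-0.0289072)) / 3 = -0.0352412
I_{2,2} = -0.0362822 + (-0.0362822 − (-0.1325159))/15 = -0.0298666
I_{3,2} = (16·(-0.0352412) − (-0.0362822)) / 15 = -0.0351718
I_{3,3} = (64·(-0.0351718) − (-0.0298666)) / 63 = -0.0352560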